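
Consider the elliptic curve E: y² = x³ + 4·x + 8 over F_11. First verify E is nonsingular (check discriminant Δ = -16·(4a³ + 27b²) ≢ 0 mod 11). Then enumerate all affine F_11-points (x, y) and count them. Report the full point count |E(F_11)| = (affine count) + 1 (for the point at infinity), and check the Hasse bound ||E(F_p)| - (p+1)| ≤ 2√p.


Affine points = {(3, 5), (3, 6), (4, 0), (7, 4), (7, 7), (9, 5), (9, 6), (10, 5), (10, 6)}; affine count = 9; |E(F_11)| = 10.

Discriminant check: Δ ∝ 4a³ + 27b² = 4·4³ + 27·8² = 4·64 + 27·64 ≡ 4 (mod 11). Nonzero ⇒ E is nonsingular.
For each x ∈ F_11, compute rhs = x³ + 4·x + 8 mod 11, then count y ∈ F_11 with y² ≡ rhs.
  x = 0: rhs = 8, matching y values: none (0 points).
  x = 1: rhs = 2, matching y values: none (0 points).
  x = 2: rhs = 2, matching y values: none (0 points).
  x = 3: rhs = 3, matching y values: 5, 6 (2 points).
  x = 4: rhs = 0, matching y values: 0 (1 points).
  x = 5: rhs = 10, matching y values: none (0 points).
  x = 6: rhs = 6, matching y values: none (0 points).
  x = 7: rhs = 5, matching y values: 4, 7 (2 points).
  x = 8: rhs = 2, matching y values: none (0 points).
  x = 9: rhs = 3, matching y values: 5, 6 (2 points).
  x = 10: rhs = 3, matching y values: 5, 6 (2 points).
Total affine count: 9.
Full point count |E(F_11)| = 9 + 1 = 10.
Hasse bound: |10 − (11+1)| = |-2| = 2 ≤ 2√11 ≈ 6.6332 ✓.


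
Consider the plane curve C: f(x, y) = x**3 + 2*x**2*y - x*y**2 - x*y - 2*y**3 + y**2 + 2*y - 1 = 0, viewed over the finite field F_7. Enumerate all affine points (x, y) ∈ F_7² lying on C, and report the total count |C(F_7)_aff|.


Affine F_7-points: {(0, 1), (0, 4), (0, 6), (1, 0), (2, 0), (2, 4), (2, 6), (3, 5), (4, 0), (4, 4), (4, 5), (5, 3), (6, 2)}; count = 13.

For each of the 49 pairs (x, y) ∈ F_7², evaluate f(x, y) mod 7. Record the zeros.
  x = 0: [0↦6, 1↦0, 2↦5, 3↦2, 4↦0, 5↦1, 6↦0]  zeros at y ∈ {1, 4, 6}
  x = 1: [0↦0, 1↦1, 2↦4, 3↦4, 4↦3, 5↦3, 6↦6]  zeros at y ∈ {0}
  x = 2: [0↦0, 1↦5, 2↦3, 3↦3, 4↦0, 5↦3, 6↦0]  zeros at y ∈ {0, 4, 6}
  x = 3: [0↦5, 1↦4, 2↦1, 3↦5, 4↦4, 5↦0, 6↦2]  zeros at y ∈ {5}
  x = 4: [0↦0, 1↦4, 2↦4, 3↦2, 4↦0, 5↦0, 6↦4]  zeros at y ∈ {0, 4, 5}
  x = 5: [0↦5, 1↦4, 2↦4, 3↦0, 4↦1, 5↦2, 6↦5]  zeros at y ∈ {3}
  x = 6: [0↦5, 1↦3, 2↦0, 3↦5, 4↦6, 5↦5, 6↦4]  zeros at y ∈ {2}
Collecting zeros: affine points = {(0, 1), (0, 4), (0, 6), (1, 0), (2, 0), (2, 4), (2, 6), (3, 5), (4, 0), (4, 4), (4, 5), (5, 3), (6, 2)}.
Total count |C(F_7)_aff| = 13.


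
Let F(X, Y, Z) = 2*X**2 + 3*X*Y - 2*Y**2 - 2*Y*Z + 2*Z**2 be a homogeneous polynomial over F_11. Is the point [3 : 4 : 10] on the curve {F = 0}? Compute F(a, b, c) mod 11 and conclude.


F(3,4,10) ≡ 10 (mod 11); P is NOT on the curve.

Evaluate F(3, 4, 10) term-by-term (mod 11).
  2*X**2 ↦ 2·9·1·1 = 18
  3*X*Y ↦ 3·3·4·1 = 36
  -2*Y**2 ↦ -2·1·16·1 = -32
  -2*Y*Z ↦ -2·1·4·10 = -80
  2*Z**2 ↦ 2·1·1·100 = 200
Sum: F(3, 4, 10) = (18) + (36) + (-32) + (-80) + (200) = 142.
Reducing mod 11: 142 ≡ 10 (mod 11).
Since F(a, b, c) ≡ 10 ≠ 0 (mod 11), P does NOT lie on the curve.


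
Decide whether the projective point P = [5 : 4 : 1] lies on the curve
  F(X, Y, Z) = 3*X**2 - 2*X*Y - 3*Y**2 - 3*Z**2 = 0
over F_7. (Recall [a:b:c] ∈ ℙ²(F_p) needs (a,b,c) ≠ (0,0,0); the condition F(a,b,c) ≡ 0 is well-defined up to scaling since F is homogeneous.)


F(5,4,1) ≡ 5 (mod 7); P is NOT on the curve.

Evaluate F(5, 4, 1) term-by-term (mod 7).
  3*X**2 ↦ 3·25·1·1 = 75
  -2*X*Y ↦ -2·5·4·1 = -40
  -3*Y**2 ↦ -3·1·16·1 = -48
  -3*Z**2 ↦ -3·1·1·1 = -3
Sum: F(5, 4, 1) = (75) + (-40) + (-48) + (-3) = -16.
Reducing mod 7: -16 ≡ 5 (mod 7).
Since F(a, b, c) ≡ 5 ≠ 0 (mod 7), P does NOT lie on the curve.


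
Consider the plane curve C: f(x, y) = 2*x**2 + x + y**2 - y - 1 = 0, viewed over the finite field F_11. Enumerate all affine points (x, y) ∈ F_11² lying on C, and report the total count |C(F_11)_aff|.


Affine F_11-points: {(0, 4), (0, 8), (1, 5), (1, 7), (2, 2), (2, 10), (3, 2), (3, 10), (4, 5), (4, 7), (5, 4), (5, 8), (6, 0), (6, 1), (7, 3), (7, 9), (8, 6), (9, 3), (9, 9), (10, 0), (10, 1)}; count = 21.

For each of the 121 pairs (x, y) ∈ F_11², evaluate f(x, y) mod 11. Record the zeros.
  x = 0: [0↦10, 1↦10, 2↦1, 3↦5, 4↦0, 5↦8, 6↦7, 7↦8, 8↦0, 9↦5, 10↦1]  zeros at y ∈ {4, 8}
  x = 1: [0↦2, 1↦2, 2↦4, 3↦8, 4↦3, 5↦0, 6↦10, 7↦0, 8↦3, 9↦8, 10↦4]  zeros at y ∈ {5, 7}
  x = 2: [0↦9, 1↦9, 2↦0, 3↦4, 4↦10, 5↦7, 6↦6, 7↦7, 8↦10, 9↦4, 10↦0]  zeros at y ∈ {2, 10}
  x = 3: [0↦9, 1↦9, 2↦0, 3↦4, 4↦10, 5↦7, 6↦6, 7↦7, 8↦10, 9↦4, 10↦0]  zeros at y ∈ {2, 10}
  x = 4: [0↦2, 1↦2, 2↦4, 3↦8, 4↦3, 5↦0, 6↦10, 7↦0, 8↦3, 9↦8, 10↦4]  zeros at y ∈ {5, 7}
  x = 5: [0↦10, 1↦10, 2↦1, 3↦5, 4↦0, 5↦8, 6↦7, 7↦8, 8↦0, 9↦5, 10↦1]  zeros at y ∈ {4, 8}
  x = 6: [0↦0, 1↦0, 2↦2, 3↦6, 4↦1, 5↦9, 6↦8, 7↦9, 8↦1, 9↦6, 10↦2]  zeros at y ∈ {0, 1}
  x = 7: [0↦5, 1↦5, 2↦7, 3↦0, 4↦6, 5↦3, 6↦2, 7↦3, 8↦6, 9↦0, 10↦7]  zeros at y ∈ {3, 9}
  x = 8: [0↦3, 1↦3, 2↦5, 3↦9, 4↦4, 5↦1, 6↦0, 7↦1, 8↦4, 9↦9, 10↦5]  zeros at y ∈ {6}
  x = 9: [0↦5, 1↦5, 2↦7, 3↦0, 4↦6, 5↦3, 6↦2, 7↦3, 8↦6, 9↦0, 10↦7]  zeros at y ∈ {3, 9}
  x = 10: [0↦0, 1↦0, 2↦2, 3↦6, 4↦1, 5↦9, 6↦8, 7↦9, 8↦1, 9↦6, 10↦2]  zeros at y ∈ {0, 1}
Collecting zeros: affine points = {(0, 4), (0, 8), (1, 5), (1, 7), (2, 2), (2, 10), (3, 2), (3, 10), (4, 5), (4, 7), (5, 4), (5, 8), (6, 0), (6, 1), (7, 3), (7, 9), (8, 6), (9, 3), (9, 9), (10, 0), (10, 1)}.
Total count |C(F_11)_aff| = 21.


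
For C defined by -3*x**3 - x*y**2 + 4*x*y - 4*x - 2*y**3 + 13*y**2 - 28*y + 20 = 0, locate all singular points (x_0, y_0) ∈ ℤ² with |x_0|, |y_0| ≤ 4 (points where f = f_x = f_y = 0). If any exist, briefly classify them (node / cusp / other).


Singular points: {(0, 2)}; classification: cusp.

Compute partial derivatives:
  f_x = -9*x**2 - y**2 + 4*y - 4.
  f_y = -2*x*y + 4*x - 6*y**2 + 26*y - 28.
Scan x_0 ∈ {−4, ..., 4}. For each x_0, f_y(x_0, y) is a polynomial in y; find its integer roots y ∈ {−4, ..., 4}, then test f_x and f at those candidates.
  x = -4: f_y(-4, y) = -6*y**2 + 34*y - 44; vanishes at y ∈ {2}. (-4, 2): f_x = -144 ≠ 0.
  x = -3: f_y(-3, y) = -6*y**2 + 32*y - 40; vanishes at y ∈ {2}. (-3, 2): f_x = -81 ≠ 0.
  x = -2: f_y(-2, y) = -6*y**2 + 30*y - 36; vanishes at y ∈ {2, 3}. (-2, 2): f_x = -36 ≠ 0; (-2, 3): f_x = -37 ≠ 0.
  x = -1: f_y(-1, y) = -6*y**2 + 28*y - 32; vanishes at y ∈ {2}. (-1, 2): f_x = -9 ≠ 0.
  x = 0: f_y(0, y) = -6*y**2 + 26*y - 28; vanishes at y ∈ {2}. (0, 2): f_x = 0, f = 0 — SINGULAR.
  x = 1: f_y(1, y) = -6*y**2 + 24*y - 24; vanishes at y ∈ {2}. (1, 2): f_x = -9 ≠ 0.
  x = 2: f_y(2, y) = -6*y**2 + 22*y - 20; vanishes at y ∈ {2}. (2, 2): f_x = -36 ≠ 0.
  x = 3: f_y(3, y) = -6*y**2 + 20*y - 16; vanishes at y ∈ {2}. (3, 2): f_x = -81 ≠ 0.
  x = 4: f_y(4, y) = -6*y**2 + 18*y - 12; vanishes at y ∈ {1, 2}. (4, 1): f_x = -145 ≠ 0; (4, 2): f_x = -144 ≠ 0.
Only singular point on the grid: (0, 2).
Classify: substitute x = 0 + u, y = 2 + v and expand: f = -3*u**3 - u*v**2 - 2*v**3 + v**2.
No constant or linear terms (consistent with a singular point). Quadratic part: v**2. Cubic part: -3*u**3 - u*v**2 - 2*v**3.
The quadratic part v**2 is a perfect square, so there is a single (double) tangent line v = 0, i.e. y = 2. Restricting the cubic part to that line (v = 0) leaves -3*u**3 ≠ 0, so f is not divisible by v and the branch is v² ≈ 3*u**3 to lowest order — this is a cusp.
Classification: cusp.


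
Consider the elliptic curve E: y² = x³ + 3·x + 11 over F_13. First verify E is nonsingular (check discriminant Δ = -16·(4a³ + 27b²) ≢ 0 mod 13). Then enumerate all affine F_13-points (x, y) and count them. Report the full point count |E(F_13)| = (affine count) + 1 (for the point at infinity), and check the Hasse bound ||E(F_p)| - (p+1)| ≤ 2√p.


Affine points = {(2, 5), (2, 8), (4, 3), (4, 10), (8, 1), (8, 12), (9, 0), (10, 1), (10, 12), (11, 6), (11, 7)}; affine count = 11; |E(F_13)| = 12.

Discriminant check: Δ ∝ 4a³ + 27b² = 4·3³ + 27·11² = 4·27 + 27·121 ≡ 8 (mod 13). Nonzero ⇒ E is nonsingular.
For each x ∈ F_13, compute rhs = x³ + 3·x + 11 mod 13, then count y ∈ F_13 with y² ≡ rhs.
  x = 0: rhs = 11, matching y values: none (0 points).
  x = 1: rhs = 2, matching y values: none (0 points).
  x = 2: rhs = 12, matching y values: 5, 8 (2 points).
  x = 3: rhs = 8, matching y values: none (0 points).
  x = 4: rhs = 9, matching y values: 3, 10 (2 points).
  x = 5: rhs = 8, matching y values: none (0 points).
  x = 6: rhs = 11, matching y values: none (0 points).
  x = 7: rhs = 11, matching y values: none (0 points).
  x = 8: rhs = 1, matching y values: 1, 12 (2 points).
  x = 9: rhs = 0, matching y values: 0 (1 points).
  x = 10: rhs = 1, matching y values: 1, 12 (2 points).
  x = 11: rhs = 10, matching y values: 6, 7 (2 points).
  x = 12: rhs = 7, matching y values: none (0 points).
Total affine count: 11.
Full point count |E(F_13)| = 11 + 1 = 12.
Hasse bound: |12 − (13+1)| = |-2| = 2 ≤ 2√13 ≈ 7.2111 ✓.


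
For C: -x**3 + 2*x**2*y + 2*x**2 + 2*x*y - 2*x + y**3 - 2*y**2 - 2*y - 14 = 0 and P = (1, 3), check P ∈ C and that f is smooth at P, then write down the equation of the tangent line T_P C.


Tangent line at P: 17*x + 17*y - 68 = 0.

Step 1: f(1, 3) = 0, so P lies on C.
Step 2: partial derivatives
  f_x(x, y) = -3*x**2 + 4*x*y + 4*x + 2*y - 2, f_y(x, y) = 2*x**2 + 2*x + 3*y**2 - 4*y - 2.
  f_x(P) = 17, f_y(P) = 17 (gradient nonzero, so P is smooth).
Step 3: tangent line at P: 17·(x − 1) + 17·(y − 3) = 0.
Expanding: 17*x + 17*y - 68 = 0.


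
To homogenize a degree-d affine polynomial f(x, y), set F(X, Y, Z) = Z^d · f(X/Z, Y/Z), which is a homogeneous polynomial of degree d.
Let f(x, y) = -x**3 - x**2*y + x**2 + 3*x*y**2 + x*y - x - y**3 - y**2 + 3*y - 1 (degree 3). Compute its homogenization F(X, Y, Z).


F(X, Y, Z) = -X**3 - X**2*Y + X**2*Z + 3*X*Y**2 + X*Y*Z - X*Z**2 - Y**3 - Y**2*Z + 3*Y*Z**2 - Z**3

deg(f) = 3.
Substitute x = X/Z, y = Y/Z into f, then multiply by Z^3.
  monomial -1·x^3·y^0 ↦ -1·X^3·Y^0·Z^0.
  monomial -1·x^2·y^1 ↦ -1·X^2·Y^1·Z^0.
  monomial 1·x^2·y^0 ↦ 1·X^2·Y^0·Z^1.
  monomial 3·x^1·y^2 ↦ 3·X^1·Y^2·Z^0.
  monomial 1·x^1·y^1 ↦ 1·X^1·Y^1·Z^1.
  monomial -1·x^1·y^0 ↦ -1·X^1·Y^0·Z^2.
  monomial -1·x^0·y^3 ↦ -1·X^0·Y^3·Z^0.
  monomial -1·x^0·y^2 ↦ -1·X^0·Y^2·Z^1.
  monomial 3·x^0·y^1 ↦ 3·X^0·Y^1·Z^2.
  monomial -1·x^0·y^0 ↦ -1·X^0·Y^0·Z^3.
Collecting: F(X, Y, Z) = -X**3 - X**2*Y + X**2*Z + 3*X*Y**2 + X*Y*Z - X*Z**2 - Y**3 - Y**2*Z + 3*Y*Z**2 - Z**3.


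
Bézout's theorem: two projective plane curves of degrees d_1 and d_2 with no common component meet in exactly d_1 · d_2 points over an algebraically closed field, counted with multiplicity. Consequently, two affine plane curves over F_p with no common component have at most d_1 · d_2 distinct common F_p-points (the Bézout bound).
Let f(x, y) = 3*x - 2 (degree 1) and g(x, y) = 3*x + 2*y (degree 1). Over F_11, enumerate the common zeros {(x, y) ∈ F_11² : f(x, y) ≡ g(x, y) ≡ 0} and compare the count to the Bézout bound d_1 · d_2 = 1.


Common zeros: {(8, 10)}; count = 1; Bézout bound = 1.

deg(f) = 1, deg(g) = 1, so Bézout bound = 1.
Scan x ∈ F_11. For each x, list the y ∈ F_11 with f(x, y) ≡ 0 and those with g(x, y) ≡ 0 (mod 11); the common zeros in that column are the intersection.
  x = 0: f ≡ 0 at y ∈ ∅; g ≡ 0 at y ∈ {0}; common: ∅.
  x = 1: f ≡ 0 at y ∈ ∅; g ≡ 0 at y ∈ {4}; common: ∅.
  x = 2: f ≡ 0 at y ∈ ∅; g ≡ 0 at y ∈ {8}; common: ∅.
  x = 3: f ≡ 0 at y ∈ ∅; g ≡ 0 at y ∈ {1}; common: ∅.
  x = 4: f ≡ 0 at y ∈ ∅; g ≡ 0 at y ∈ {5}; common: ∅.
  x = 5: f ≡ 0 at y ∈ ∅; g ≡ 0 at y ∈ {9}; common: ∅.
  x = 6: f ≡ 0 at y ∈ ∅; g ≡ 0 at y ∈ {2}; common: ∅.
  x = 7: f ≡ 0 at y ∈ ∅; g ≡ 0 at y ∈ {6}; common: ∅.
  x = 8: f ≡ 0 at y ∈ {0, 1, 2, 3, 4, 5, 6, 7, 8, 9, 10}; g ≡ 0 at y ∈ {10}; common: {10}.
  x = 9: f ≡ 0 at y ∈ ∅; g ≡ 0 at y ∈ {3}; common: ∅.
  x = 10: f ≡ 0 at y ∈ ∅; g ≡ 0 at y ∈ {7}; common: ∅.
Collecting: common zeros = {(8, 10)}, so the count is 1.
Comparison with the Bézout bound: 1 ≤ 1 = deg(f)·deg(g), as expected for curves with no common component (the bound is attained).


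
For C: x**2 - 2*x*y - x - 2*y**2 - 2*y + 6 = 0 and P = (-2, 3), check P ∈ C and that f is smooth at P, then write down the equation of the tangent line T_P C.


Tangent line at P: -11*x - 10*y + 8 = 0.

Step 1: f(-2, 3) = 0, so P lies on C.
Step 2: partial derivatives
  f_x(x, y) = 2*x - 2*y - 1, f_y(x, y) = -2*x - 4*y - 2.
  f_x(P) = -11, f_y(P) = -10 (gradient nonzero, so P is smooth).
Step 3: tangent line at P: -11·(x − -2) + -10·(y − 3) = 0.
Expanding: -11*x - 10*y + 8 = 0.


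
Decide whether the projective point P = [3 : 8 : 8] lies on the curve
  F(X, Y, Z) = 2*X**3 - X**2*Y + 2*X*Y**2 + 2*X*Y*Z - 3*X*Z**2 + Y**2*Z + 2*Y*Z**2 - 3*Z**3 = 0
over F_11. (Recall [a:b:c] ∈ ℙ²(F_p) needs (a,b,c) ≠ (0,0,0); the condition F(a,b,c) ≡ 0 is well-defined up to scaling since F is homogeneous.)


F(3,8,8) ≡ 9 (mod 11); P is NOT on the curve.

Evaluate F(3, 8, 8) term-by-term (mod 11).
  2*X**3 ↦ 2·27·1·1 = 54
  -X**2*Y ↦ -1·9·8·1 = -72
  2*X*Y**2 ↦ 2·3·64·1 = 384
  2*X*Y*Z ↦ 2·3·8·8 = 384
  -3*X*Z**2 ↦ -3·3·1·64 = -576
  Y**2*Z ↦ 1·1·64·8 = 512
  2*Y*Z**2 ↦ 2·1·8·64 = 1024
  -3*Z**3 ↦ -3·1·1·512 = -1536
Sum: F(3, 8, 8) = (54) + (-72) + (384) + (384) + (-576) + (512) + (1024) + (-1536) = 174.
Reducing mod 11: 174 ≡ 9 (mod 11).
Since F(a, b, c) ≡ 9 ≠ 0 (mod 11), P does NOT lie on the curve.


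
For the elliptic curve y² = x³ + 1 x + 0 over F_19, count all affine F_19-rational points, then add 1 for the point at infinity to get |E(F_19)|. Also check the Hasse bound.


Affine points = {(0, 0), (3, 7), (3, 12), (4, 7), (4, 12), (5, 4), (5, 15), (8, 8), (8, 11), (9, 4), (9, 15), (12, 7), (12, 12), (13, 5), (13, 14), (17, 3), (17, 16), (18, 6), (18, 13)}; affine count = 19; |E(F_19)| = 20.

Discriminant check: Δ ∝ 4a³ + 27b² = 4·1³ + 27·0² = 4·1 + 27·0 ≡ 4 (mod 19). Nonzero ⇒ E is nonsingular.
For each x ∈ F_19, compute rhs = x³ + 1·x + 0 mod 19, then count y ∈ F_19 with y² ≡ rhs.
  x = 0: rhs = 0, matching y values: 0 (1 points).
  x = 1: rhs = 2, matching y values: none (0 points).
  x = 2: rhs = 10, matching y values: none (0 points).
  x = 3: rhs = 11, matching y values: 7, 12 (2 points).
  x = 4: rhs = 11, matching y values: 7, 12 (2 points).
  x = 5: rhs = 16, matching y values: 4, 15 (2 points).
  x = 6: rhs = 13, matching y values: none (0 points).
  x = 7: rhs = 8, matching y values: none (0 points).
  x = 8: rhs = 7, matching y values: 8, 11 (2 points).
  x = 9: rhs = 16, matching y values: 4, 15 (2 points).
  x = 10: rhs = 3, matching y values: none (0 points).
  x = 11: rhs = 12, matching y values: none (0 points).
  x = 12: rhs = 11, matching y values: 7, 12 (2 points).
  x = 13: rhs = 6, matching y values: 5, 14 (2 points).
  x = 14: rhs = 3, matching y values: none (0 points).
  x = 15: rhs = 8, matching y values: none (0 points).
  x = 16: rhs = 8, matching y values: none (0 points).
  x = 17: rhs = 9, matching y values: 3, 16 (2 points).
  x = 18: rhs = 17, matching y values: 6, 13 (2 points).
Total affine count: 19.
Full point count |E(F_19)| = 19 + 1 = 20.
Hasse bound: |20 − (19+1)| = |0| = 0 ≤ 2√19 ≈ 8.7178 ✓.


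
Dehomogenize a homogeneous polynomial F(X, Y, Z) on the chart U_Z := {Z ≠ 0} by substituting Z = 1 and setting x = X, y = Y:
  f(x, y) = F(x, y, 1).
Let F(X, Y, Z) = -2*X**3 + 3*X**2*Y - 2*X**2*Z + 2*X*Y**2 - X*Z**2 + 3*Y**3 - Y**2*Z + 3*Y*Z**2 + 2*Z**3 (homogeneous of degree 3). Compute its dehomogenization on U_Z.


f(x, y) = -2*x**3 + 3*x**2*y - 2*x**2 + 2*x*y**2 - x + 3*y**3 - y**2 + 3*y + 2

On U_Z we set Z = 1. Each monomial c·X^i·Y^j·Z^k in F becomes c·x^i·y^j·1^k = c·x^i·y^j.
Substituting Z = 1: F(X, Y, 1) = -2*x**3 + 3*x**2*y - 2*x**2 + 2*x*y**2 - x + 3*y**3 - y**2 + 3*y + 2.
Note: deg(f) ≤ deg(F) = 3; strict inequality happens when F is divisible by Z (lost terms).


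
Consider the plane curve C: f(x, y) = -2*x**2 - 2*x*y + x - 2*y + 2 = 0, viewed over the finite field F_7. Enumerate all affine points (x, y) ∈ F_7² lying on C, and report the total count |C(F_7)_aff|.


Affine F_7-points: {(0, 1), (1, 2), (2, 4), (3, 1), (4, 3), (5, 4)}; count = 6.

For each of the 49 pairs (x, y) ∈ F_7², evaluate f(x, y) mod 7. Record the zeros.
  x = 0: [0↦2, 1↦0, 2↦5, 3↦3, 4↦1, 5↦6, 6↦4]  zeros at y ∈ {1}
  x = 1: [0↦1, 1↦4, 2↦0, 3↦3, 4↦6, 5↦2, 6↦5]  zeros at y ∈ {2}
  x = 2: [0↦3, 1↦4, 2↦5, 3↦6, 4↦0, 5↦1, 6↦2]  zeros at y ∈ {4}
  x = 3: [0↦1, 1↦0, 2↦6, 3↦5, 4↦4, 5↦3, 6↦2]  zeros at y ∈ {1}
  x = 4: [0↦2, 1↦6, 2↦3, 3↦0, 4↦4, 5↦1, 6↦5]  zeros at y ∈ {3}
  x = 5: [0↦6, 1↦1, 2↦3, 3↦5, 4↦0, 5↦2, 6↦4]  zeros at y ∈ {4}
  x = 6: [0↦6, 1↦6, 2↦6, 3↦6, 4↦6, 5↦6, 6↦6]  zeros at y ∈ ∅
Collecting zeros: affine points = {(0, 1), (1, 2), (2, 4), (3, 1), (4, 3), (5, 4)}.
Total count |C(F_7)_aff| = 6.


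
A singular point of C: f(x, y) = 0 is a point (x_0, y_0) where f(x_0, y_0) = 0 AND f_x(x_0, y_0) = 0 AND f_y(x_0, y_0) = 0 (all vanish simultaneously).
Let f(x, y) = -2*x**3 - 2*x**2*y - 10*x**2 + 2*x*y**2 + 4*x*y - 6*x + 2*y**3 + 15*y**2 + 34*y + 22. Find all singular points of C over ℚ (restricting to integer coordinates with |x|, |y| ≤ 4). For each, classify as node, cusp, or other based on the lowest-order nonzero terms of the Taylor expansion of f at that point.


Singular points: {(-1, -2)}; classification: cusp.

Compute partial derivatives:
  f_x = -6*x**2 - 4*x*y - 20*x + 2*y**2 + 4*y - 6.
  f_y = -2*x**2 + 4*x*y + 4*x + 6*y**2 + 30*y + 34.
Scan x_0 ∈ {−4, ..., 4}. For each x_0, f_y(x_0, y) is a polynomial in y; find its integer roots y ∈ {−4, ..., 4}, then test f_x and f at those candidates.
  x = -4: f_y(-4, y) = 6*y**2 + 14*y - 14; no integer root y with |y| ≤ 4.
  x = -3: f_y(-3, y) = 6*y**2 + 18*y + 4; no integer root y with |y| ≤ 4.
  x = -2: f_y(-2, y) = 6*y**2 + 22*y + 18; no integer root y with |y| ≤ 4.
  x = -1: f_y(-1, y) = 6*y**2 + 26*y + 28; vanishes at y ∈ {-2}. (-1, -2): f_x = 0, f = 0 — SINGULAR.
  x = 0: f_y(0, y) = 6*y**2 + 30*y + 34; no integer root y with |y| ≤ 4.
  x = 1: f_y(1, y) = 6*y**2 + 34*y + 36; no integer root y with |y| ≤ 4.
  x = 2: f_y(2, y) = 6*y**2 + 38*y + 34; no integer root y with |y| ≤ 4.
  x = 3: f_y(3, y) = 6*y**2 + 42*y + 28; no integer root y with |y| ≤ 4.
  x = 4: f_y(4, y) = 6*y**2 + 46*y + 18; no integer root y with |y| ≤ 4.
Only singular point on the grid: (-1, -2).
Classify: substitute x = -1 + u, y = -2 + v and expand: f = -2*u**3 - 2*u**2*v + 2*u*v**2 + 2*v**3 + v**2.
No constant or linear terms (consistent with a singular point). Quadratic part: v**2. Cubic part: -2*u**3 - 2*u**2*v + 2*u*v**2 + 2*v**3.
The quadratic part v**2 is a perfect square, so there is a single (double) tangent line v = 0, i.e. y = -2. Restricting the cubic part to that line (v = 0) leaves -2*u**3 ≠ 0, so f is not divisible by v and the branch is v² ≈ 2*u**3 to lowest order — this is a cusp.
Classification: cusp.


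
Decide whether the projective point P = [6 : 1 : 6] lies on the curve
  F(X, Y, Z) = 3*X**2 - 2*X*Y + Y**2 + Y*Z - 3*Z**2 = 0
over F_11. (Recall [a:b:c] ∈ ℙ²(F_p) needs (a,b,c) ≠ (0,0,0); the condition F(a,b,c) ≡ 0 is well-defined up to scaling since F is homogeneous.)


F(6,1,6) ≡ 6 (mod 11); P is NOT on the curve.

Evaluate F(6, 1, 6) term-by-term (mod 11).
  3*X**2 ↦ 3·36·1·1 = 108
  -2*X*Y ↦ -2·6·1·1 = -12
  Y**2 ↦ 1·1·1·1 = 1
  Y*Z ↦ 1·1·1·6 = 6
  -3*Z**2 ↦ -3·1·1·36 = -108
Sum: F(6, 1, 6) = (108) + (-12) + (1) + (6) + (-108) = -5.
Reducing mod 11: -5 ≡ 6 (mod 11).
Since F(a, b, c) ≡ 6 ≠ 0 (mod 11), P does NOT lie on the curve.


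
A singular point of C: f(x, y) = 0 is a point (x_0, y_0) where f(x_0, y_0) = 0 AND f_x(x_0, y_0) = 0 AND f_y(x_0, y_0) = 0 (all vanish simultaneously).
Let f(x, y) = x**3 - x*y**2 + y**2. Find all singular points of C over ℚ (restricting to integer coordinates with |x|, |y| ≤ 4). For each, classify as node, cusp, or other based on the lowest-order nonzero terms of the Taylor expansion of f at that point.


Singular points: {(0, 0)}; classification: cusp.

Compute partial derivatives:
  f_x = 3*x**2 - y**2.
  f_y = -2*x*y + 2*y.
Scan x_0 ∈ {−4, ..., 4}. For each x_0, f_y(x_0, y) is a polynomial in y; find its integer roots y ∈ {−4, ..., 4}, then test f_x and f at those candidates.
  x = -4: f_y(-4, y) = 10*y; vanishes at y ∈ {0}. (-4, 0): f_x = 48 ≠ 0.
  x = -3: f_y(-3, y) = 8*y; vanishes at y ∈ {0}. (-3, 0): f_x = 27 ≠ 0.
  x = -2: f_y(-2, y) = 6*y; vanishes at y ∈ {0}. (-2, 0): f_x = 12 ≠ 0.
  x = -1: f_y(-1, y) = 4*y; vanishes at y ∈ {0}. (-1, 0): f_x = 3 ≠ 0.
  x = 0: f_y(0, y) = 2*y; vanishes at y ∈ {0}. (0, 0): f_x = 0, f = 0 — SINGULAR.
  x = 1: f_y(1, y) = 0; vanishes at y ∈ {-4, -3, -2, -1, 0, 1, 2, 3, 4}. (1, -4): f_x = -13 ≠ 0; (1, -3): f_x = -6 ≠ 0; (1, -2): f_x = -1 ≠ 0; (1, -1): f_x = 2 ≠ 0; (1, 0): f_x = 3 ≠ 0; (1, 1): f_x = 2 ≠ 0; (1, 2): f_x = -1 ≠ 0; (1, 3): f_x = -6 ≠ 0; (1, 4): f_x = -13 ≠ 0.
  x = 2: f_y(2, y) = -2*y; vanishes at y ∈ {0}. (2, 0): f_x = 12 ≠ 0.
  x = 3: f_y(3, y) = -4*y; vanishes at y ∈ {0}. (3, 0): f_x = 27 ≠ 0.
  x = 4: f_y(4, y) = -6*y; vanishes at y ∈ {0}. (4, 0): f_x = 48 ≠ 0.
Only singular point on the grid: (0, 0).
Classify: substitute x = 0 + u, y = 0 + v and expand: f = u**3 - u*v**2 + v**2.
No constant or linear terms (consistent with a singular point). Quadratic part: v**2. Cubic part: u**3 - u*v**2.
The quadratic part v**2 is a perfect square, so there is a single (double) tangent line v = 0, i.e. y = 0. Restricting the cubic part to that line (v = 0) leaves u**3 ≠ 0, so f is not divisible by v and the branch is v² ≈ -u**3 to lowest order — this is a cusp.
Classification: cusp.


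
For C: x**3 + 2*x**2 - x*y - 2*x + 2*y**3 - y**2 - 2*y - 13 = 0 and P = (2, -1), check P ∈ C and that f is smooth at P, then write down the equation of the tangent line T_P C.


Tangent line at P: 19*x + 4*y - 34 = 0.

Step 1: f(2, -1) = 0, so P lies on C.
Step 2: partial derivatives
  f_x(x, y) = 3*x**2 + 4*x - y - 2, f_y(x, y) = -x + 6*y**2 - 2*y - 2.
  f_x(P) = 19, f_y(P) = 4 (gradient nonzero, so P is smooth).
Step 3: tangent line at P: 19·(x − 2) + 4·(y − -1) = 0.
Expanding: 19*x + 4*y - 34 = 0.


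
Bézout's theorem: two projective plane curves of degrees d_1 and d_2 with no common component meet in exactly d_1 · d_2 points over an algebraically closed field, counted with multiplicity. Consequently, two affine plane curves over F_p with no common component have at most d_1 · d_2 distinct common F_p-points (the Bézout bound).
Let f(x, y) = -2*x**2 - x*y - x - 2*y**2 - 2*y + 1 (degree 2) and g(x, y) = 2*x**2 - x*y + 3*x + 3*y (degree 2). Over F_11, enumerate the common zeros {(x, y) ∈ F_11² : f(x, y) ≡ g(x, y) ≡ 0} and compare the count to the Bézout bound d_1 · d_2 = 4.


Common zeros: ∅; count = 0; Bézout bound = 4.

deg(f) = 2, deg(g) = 2, so Bézout bound = 4.
Scan x ∈ F_11. For each x, list the y ∈ F_11 with f(x, y) ≡ 0 and those with g(x, y) ≡ 0 (mod 11); the common zeros in that column are the intersection.
  x = 0: f ≡ 0 at y ∈ {2, 8}; g ≡ 0 at y ∈ {0}; common: ∅.
  x = 1: f ≡ 0 at y ∈ {7, 8}; g ≡ 0 at y ∈ {3}; common: ∅.
  x = 2: f ≡ 0 at y ∈ ∅; g ≡ 0 at y ∈ {8}; common: ∅.
  x = 3: f ≡ 0 at y ∈ ∅; g ≡ 0 at y ∈ ∅; common: ∅.
  x = 4: f ≡ 0 at y ∈ {2, 6}; g ≡ 0 at y ∈ {0}; common: ∅.
  x = 5: f ≡ 0 at y ∈ ∅; g ≡ 0 at y ∈ {5}; common: ∅.
  x = 6: f ≡ 0 at y ∈ {0, 7}; g ≡ 0 at y ∈ {8}; common: ∅.
  x = 7: f ≡ 0 at y ∈ ∅; g ≡ 0 at y ∈ {5}; common: ∅.
  x = 8: f ≡ 0 at y ∈ ∅; g ≡ 0 at y ∈ {4}; common: ∅.
  x = 9: f ≡ 0 at y ∈ {5, 6}; g ≡ 0 at y ∈ {4}; common: ∅.
  x = 10: f ≡ 0 at y ∈ {0, 5}; g ≡ 0 at y ∈ {3}; common: ∅.
Collecting: common zeros = ∅, so the count is 0.
Comparison with the Bézout bound: 0 ≤ 4 = deg(f)·deg(g), as expected for curves with no common component (the affine F_11-count falls short of the bound because intersections may lie at infinity, over extension fields, or carry multiplicity).


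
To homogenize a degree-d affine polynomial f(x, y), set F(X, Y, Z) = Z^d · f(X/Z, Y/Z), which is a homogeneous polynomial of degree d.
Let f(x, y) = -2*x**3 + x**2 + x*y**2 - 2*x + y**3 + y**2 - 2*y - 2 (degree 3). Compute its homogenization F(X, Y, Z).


F(X, Y, Z) = -2*X**3 + X**2*Z + X*Y**2 - 2*X*Z**2 + Y**3 + Y**2*Z - 2*Y*Z**2 - 2*Z**3

deg(f) = 3.
Substitute x = X/Z, y = Y/Z into f, then multiply by Z^3.
  monomial -2·x^3·y^0 ↦ -2·X^3·Y^0·Z^0.
  monomial 1·x^2·y^0 ↦ 1·X^2·Y^0·Z^1.
  monomial 1·x^1·y^2 ↦ 1·X^1·Y^2·Z^0.
  monomial -2·x^1·y^0 ↦ -2·X^1·Y^0·Z^2.
  monomial 1·x^0·y^3 ↦ 1·X^0·Y^3·Z^0.
  monomial 1·x^0·y^2 ↦ 1·X^0·Y^2·Z^1.
  monomial -2·x^0·y^1 ↦ -2·X^0·Y^1·Z^2.
  monomial -2·x^0·y^0 ↦ -2·X^0·Y^0·Z^3.
Collecting: F(X, Y, Z) = -2*X**3 + X**2*Z + X*Y**2 - 2*X*Z**2 + Y**3 + Y**2*Z - 2*Y*Z**2 - 2*Z**3.


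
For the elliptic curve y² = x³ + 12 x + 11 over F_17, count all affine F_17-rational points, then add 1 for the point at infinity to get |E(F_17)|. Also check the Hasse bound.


Affine points = {(2, 3), (2, 14), (4, 2), (4, 15), (5, 3), (5, 14), (7, 8), (7, 9), (9, 7), (9, 10), (10, 3), (10, 14), (12, 8), (12, 9), (13, 1), (13, 16), (14, 4), (14, 13), (15, 8), (15, 9), (16, 7), (16, 10)}; affine count = 22; |E(F_17)| = 23.

Discriminant check: Δ ∝ 4a³ + 27b² = 4·12³ + 27·11² = 4·1728 + 27·121 ≡ 13 (mod 17). Nonzero ⇒ E is nonsingular.
For each x ∈ F_17, compute rhs = x³ + 12·x + 11 mod 17, then count y ∈ F_17 with y² ≡ rhs.
  x = 0: rhs = 11, matching y values: none (0 points).
  x = 1: rhs = 7, matching y values: none (0 points).
  x = 2: rhs = 9, matching y values: 3, 14 (2 points).
  x = 3: rhs = 6, matching y values: none (0 points).
  x = 4: rhs = 4, matching y values: 2, 15 (2 points).
  x = 5: rhs = 9, matching y values: 3, 14 (2 points).
  x = 6: rhs = 10, matching y values: none (0 points).
  x = 7: rhs = 13, matching y values: 8, 9 (2 points).
  x = 8: rhs = 7, matching y values: none (0 points).
  x = 9: rhs = 15, matching y values: 7, 10 (2 points).
  x = 10: rhs = 9, matching y values: 3, 14 (2 points).
  x = 11: rhs = 12, matching y values: none (0 points).
  x = 12: rhs = 13, matching y values: 8, 9 (2 points).
  x = 13: rhs = 1, matching y values: 1, 16 (2 points).
  x = 14: rhs = 16, matching y values: 4, 13 (2 points).
  x = 15: rhs = 13, matching y values: 8, 9 (2 points).
  x = 16: rhs = 15, matching y values: 7, 10 (2 points).
Total affine count: 22.
Full point count |E(F_17)| = 22 + 1 = 23.
Hasse bound: |23 − (17+1)| = |5| = 5 ≤ 2√17 ≈ 8.2462 ✓.


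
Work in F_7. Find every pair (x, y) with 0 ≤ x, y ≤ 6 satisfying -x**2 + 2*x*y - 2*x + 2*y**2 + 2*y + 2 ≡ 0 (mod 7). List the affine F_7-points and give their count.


Affine F_7-points: {(0, 2), (0, 4), (2, 2), (3, 5), (5, 3), (5, 5), (6, 3), (6, 4)}; count = 8.

For each of the 49 pairs (x, y) ∈ F_7², evaluate f(x, y) mod 7. Record the zeros.
  x = 0: [0↦2, 1↦6, 2↦0, 3↦5, 4↦0, 5↦6, 6↦2]  zeros at y ∈ {2, 4}
  x = 1: [0↦6, 1↦5, 2↦1, 3↦1, 4↦5, 5↦6, 6↦4]  zeros at y ∈ ∅
  x = 2: [0↦1, 1↦2, 2↦0, 3↦2, 4↦1, 5↦4, 6↦4]  zeros at y ∈ {2}
  x = 3: [0↦1, 1↦4, 2↦4, 3↦1, 4↦2, 5↦0, 6↦2]  zeros at y ∈ {5}
  x = 4: [0↦6, 1↦4, 2↦6, 3↦5, 4↦1, 5↦1, 6↦5]  zeros at y ∈ ∅
  x = 5: [0↦2, 1↦2, 2↦6, 3↦0, 4↦5, 5↦0, 6↦6]  zeros at y ∈ {3, 5}
  x = 6: [0↦3, 1↦5, 2↦4, 3↦0, 4↦0, 5↦4, 6↦5]  zeros at y ∈ {3, 4}
Collecting zeros: affine points = {(0, 2), (0, 4), (2, 2), (3, 5), (5, 3), (5, 5), (6, 3), (6, 4)}.
Total count |C(F_7)_aff| = 8.


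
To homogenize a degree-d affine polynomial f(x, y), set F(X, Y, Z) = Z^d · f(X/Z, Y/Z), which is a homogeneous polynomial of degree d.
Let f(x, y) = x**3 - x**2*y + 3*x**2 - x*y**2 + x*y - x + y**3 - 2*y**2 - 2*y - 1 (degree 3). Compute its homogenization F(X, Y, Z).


F(X, Y, Z) = X**3 - X**2*Y + 3*X**2*Z - X*Y**2 + X*Y*Z - X*Z**2 + Y**3 - 2*Y**2*Z - 2*Y*Z**2 - Z**3

deg(f) = 3.
Substitute x = X/Z, y = Y/Z into f, then multiply by Z^3.
  monomial 1·x^3·y^0 ↦ 1·X^3·Y^0·Z^0.
  monomial -1·x^2·y^1 ↦ -1·X^2·Y^1·Z^0.
  monomial 3·x^2·y^0 ↦ 3·X^2·Y^0·Z^1.
  monomial -1·x^1·y^2 ↦ -1·X^1·Y^2·Z^0.
  monomial 1·x^1·y^1 ↦ 1·X^1·Y^1·Z^1.
  monomial -1·x^1·y^0 ↦ -1·X^1·Y^0·Z^2.
  monomial 1·x^0·y^3 ↦ 1·X^0·Y^3·Z^0.
  monomial -2·x^0·y^2 ↦ -2·X^0·Y^2·Z^1.
  monomial -2·x^0·y^1 ↦ -2·X^0·Y^1·Z^2.
  monomial -1·x^0·y^0 ↦ -1·X^0·Y^0·Z^3.
Collecting: F(X, Y, Z) = X**3 - X**2*Y + 3*X**2*Z - X*Y**2 + X*Y*Z - X*Z**2 + Y**3 - 2*Y**2*Z - 2*Y*Z**2 - Z**3.


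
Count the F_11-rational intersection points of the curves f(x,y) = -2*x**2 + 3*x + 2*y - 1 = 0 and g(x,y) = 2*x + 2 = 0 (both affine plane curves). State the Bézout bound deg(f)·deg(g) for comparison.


Common zeros: {(10, 3)}; count = 1; Bézout bound = 2.

deg(f) = 2, deg(g) = 1, so Bézout bound = 2.
Scan x ∈ F_11. For each x, list the y ∈ F_11 with f(x, y) ≡ 0 and those with g(x, y) ≡ 0 (mod 11); the common zeros in that column are the intersection.
  x = 0: f ≡ 0 at y ∈ {6}; g ≡ 0 at y ∈ ∅; common: ∅.
  x = 1: f ≡ 0 at y ∈ {0}; g ≡ 0 at y ∈ ∅; common: ∅.
  x = 2: f ≡ 0 at y ∈ {7}; g ≡ 0 at y ∈ ∅; common: ∅.
  x = 3: f ≡ 0 at y ∈ {5}; g ≡ 0 at y ∈ ∅; common: ∅.
  x = 4: f ≡ 0 at y ∈ {5}; g ≡ 0 at y ∈ ∅; common: ∅.
  x = 5: f ≡ 0 at y ∈ {7}; g ≡ 0 at y ∈ ∅; common: ∅.
  x = 6: f ≡ 0 at y ∈ {0}; g ≡ 0 at y ∈ ∅; common: ∅.
  x = 7: f ≡ 0 at y ∈ {6}; g ≡ 0 at y ∈ ∅; common: ∅.
  x = 8: f ≡ 0 at y ∈ {3}; g ≡ 0 at y ∈ ∅; common: ∅.
  x = 9: f ≡ 0 at y ∈ {2}; g ≡ 0 at y ∈ ∅; common: ∅.
  x = 10: f ≡ 0 at y ∈ {3}; g ≡ 0 at y ∈ {0, 1, 2, 3, 4, 5, 6, 7, 8, 9, 10}; common: {3}.
Collecting: common zeros = {(10, 3)}, so the count is 1.
Comparison with the Bézout bound: 1 ≤ 2 = deg(f)·deg(g), as expected for curves with no common component (the affine F_11-count falls short of the bound because intersections may lie at infinity, over extension fields, or carry multiplicity).


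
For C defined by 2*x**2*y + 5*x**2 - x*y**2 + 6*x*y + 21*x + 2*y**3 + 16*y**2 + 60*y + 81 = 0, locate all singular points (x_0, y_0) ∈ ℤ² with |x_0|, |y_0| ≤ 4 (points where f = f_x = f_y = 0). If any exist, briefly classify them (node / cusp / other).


Singular points: {(-3, -3)}; classification: node.

Compute partial derivatives:
  f_x = 4*x*y + 10*x - y**2 + 6*y + 21.
  f_y = 2*x**2 - 2*x*y + 6*x + 6*y**2 + 32*y + 60.
Scan x_0 ∈ {−4, ..., 4}. For each x_0, f_y(x_0, y) is a polynomial in y; find its integer roots y ∈ {−4, ..., 4}, then test f_x and f at those candidates.
  x = -4: f_y(-4, y) = 6*y**2 + 40*y + 68; no integer root y with |y| ≤ 4.
  x = -3: f_y(-3, y) = 6*y**2 + 38*y + 60; vanishes at y ∈ {-3}. (-3, -3): f_x = 0, f = 0 — SINGULAR.
  x = -2: f_y(-2, y) = 6*y**2 + 36*y + 56; no integer root y with |y| ≤ 4.
  x = -1: f_y(-1, y) = 6*y**2 + 34*y + 56; no integer root y with |y| ≤ 4.
  x = 0: f_y(0, y) = 6*y**2 + 32*y + 60; no integer root y with |y| ≤ 4.
  x = 1: f_y(1, y) = 6*y**2 + 30*y + 68; no integer root y with |y| ≤ 4.
  x = 2: f_y(2, y) = 6*y**2 + 28*y + 80; no integer root y with |y| ≤ 4.
  x = 3: f_y(3, y) = 6*y**2 + 26*y + 96; no integer root y with |y| ≤ 4.
  x = 4: f_y(4, y) = 6*y**2 + 24*y + 116; no integer root y with |y| ≤ 4.
Only singular point on the grid: (-3, -3).
Classify: substitute x = -3 + u, y = -3 + v and expand: f = 2*u**2*v - u**2 - u*v**2 + 2*v**3 + v**2.
No constant or linear terms (consistent with a singular point). Quadratic part: -u**2 + v**2. Cubic part: 2*u**2*v - u*v**2 + 2*v**3.
The quadratic part v**2 - u**2 = (v − u)(v + u) splits into two distinct linear factors, so there are two distinct tangent lines y − -3 = ±(x − -3) — this is a node (ordinary double point).
Classification: node.


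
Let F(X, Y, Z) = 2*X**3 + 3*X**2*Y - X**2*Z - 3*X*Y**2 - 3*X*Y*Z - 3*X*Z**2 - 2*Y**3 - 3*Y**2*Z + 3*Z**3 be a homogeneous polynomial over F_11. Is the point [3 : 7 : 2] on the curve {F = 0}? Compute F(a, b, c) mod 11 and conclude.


F(3,7,2) ≡ 8 (mod 11); P is NOT on the curve.

Evaluate F(3, 7, 2) term-by-term (mod 11).
  2*X**3 ↦ 2·27·1·1 = 54
  3*X**2*Y ↦ 3·9·7·1 = 189
  -X**2*Z ↦ -1·9·1·2 = -18
  -3*X*Y**2 ↦ -3·3·49·1 = -441
  -3*X*Y*Z ↦ -3·3·7·2 = -126
  -3*X*Z**2 ↦ -3·3·1·4 = -36
  -2*Y**3 ↦ -2·1·343·1 = -686
  -3*Y**2*Z ↦ -3·1·49·2 = -294
  3*Z**3 ↦ 3·1·1·8 = 24
Sum: F(3, 7, 2) = (54) + (189) + (-18) + (-441) + (-126) + (-36) + (-686) + (-294) + (24) = -1334.
Reducing mod 11: -1334 ≡ 8 (mod 11).
Since F(a, b, c) ≡ 8 ≠ 0 (mod 11), P does NOT lie on the curve.


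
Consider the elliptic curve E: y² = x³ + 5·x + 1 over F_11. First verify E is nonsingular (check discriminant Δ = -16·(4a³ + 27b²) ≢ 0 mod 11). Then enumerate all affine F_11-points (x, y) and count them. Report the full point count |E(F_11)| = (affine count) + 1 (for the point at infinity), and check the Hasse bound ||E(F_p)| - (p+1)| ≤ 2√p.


Affine points = {(0, 1), (0, 10), (6, 4), (6, 7), (7, 4), (7, 7), (8, 5), (8, 6), (9, 4), (9, 7)}; affine count = 10; |E(F_11)| = 11.

Discriminant check: Δ ∝ 4a³ + 27b² = 4·5³ + 27·1² = 4·125 + 27·1 ≡ 10 (mod 11). Nonzero ⇒ E is nonsingular.
For each x ∈ F_11, compute rhs = x³ + 5·x + 1 mod 11, then count y ∈ F_11 with y² ≡ rhs.
  x = 0: rhs = 1, matching y values: 1, 10 (2 points).
  x = 1: rhs = 7, matching y values: none (0 points).
  x = 2: rhs = 8, matching y values: none (0 points).
  x = 3: rhs = 10, matching y values: none (0 points).
  x = 4: rhs = 8, matching y values: none (0 points).
  x = 5: rhs = 8, matching y values: none (0 points).
  x = 6: rhs = 5, matching y values: 4, 7 (2 points).
  x = 7: rhs = 5, matching y values: 4, 7 (2 points).
  x = 8: rhs = 3, matching y values: 5, 6 (2 points).
  x = 9: rhs = 5, matching y values: 4, 7 (2 points).
  x = 10: rhs = 6, matching y values: none (0 points).
Total affine count: 10.
Full point count |E(F_11)| = 10 + 1 = 11.
Hasse bound: |11 − (11+1)| = |-1| = 1 ≤ 2√11 ≈ 6.6332 ✓.


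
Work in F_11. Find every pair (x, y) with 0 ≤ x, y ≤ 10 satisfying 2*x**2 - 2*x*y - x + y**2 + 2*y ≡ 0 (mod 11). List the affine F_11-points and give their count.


Affine F_11-points: {(0, 0), (0, 9), (3, 2), (4, 8), (4, 9), (5, 2), (5, 6), (6, 0), (6, 10), (7, 6), (10, 8), (10, 10)}; count = 12.

For each of the 121 pairs (x, y) ∈ F_11², evaluate f(x, y) mod 11. Record the zeros.
  x = 0: [0↦0, 1↦3, 2↦8, 3↦4, 4↦2, 5↦2, 6↦4, 7↦8, 8↦3, 9↦0, 10↦10]  zeros at y ∈ {0, 9}
  x = 1: [0↦1, 1↦2, 2↦5, 3↦10, 4↦6, 5↦4, 6↦4, 7↦6, 8↦10, 9↦5, 10↦2]  zeros at y ∈ ∅
  x = 2: [0↦6, 1↦5, 2↦6, 3↦9, 4↦3, 5↦10, 6↦8, 7↦8, 8↦10, 9↦3, 10↦9]  zeros at y ∈ ∅
  x = 3: [0↦4, 1↦1, 2↦0, 3↦1, 4↦4, 5↦9, 6↦5, 7↦3, 8↦3, 9↦5, 10↦9]  zeros at y ∈ {2}
  x = 4: [0↦6, 1↦1, 2↦9, 3↦8, 4↦9, 5↦1, 6↦6, 7↦2, 8↦0, 9↦0, 10↦2]  zeros at y ∈ {8, 9}
  x = 5: [0↦1, 1↦5, 2↦0, 3↦8, 4↦7, 5↦8, 6↦0, 7↦5, 8↦1, 9↦10, 10↦10]  zeros at y ∈ {2, 6}
  x = 6: [0↦0, 1↦2, 2↦6, 3↦1, 4↦9, 5↦8, 6↦9, 7↦1, 8↦6, 9↦2, 10↦0]  zeros at y ∈ {0, 10}
  x = 7: [0↦3, 1↦3, 2↦5, 3↦9, 4↦4, 5↦1, 6↦0, 7↦1, 8↦4, 9↦9, 10↦5]  zeros at y ∈ {6}
  x = 8: [0↦10, 1↦8, 2↦8, 3↦10, 4↦3, 5↦9, 6↦6, 7↦5, 8↦6, 9↦9, 10↦3]  zeros at y ∈ ∅
  x = 9: [0↦10, 1↦6, 2↦4, 3↦4, 4↦6, 5↦10, 6↦5, 7↦2, 8↦1, 9↦2, 10↦5]  zeros at y ∈ ∅
  x = 10: [0↦3, 1↦8, 2↦4, 3↦2, 4↦2, 5↦4, 6↦8, 7↦3, 8↦0, 9↦10, 10↦0]  zeros at y ∈ {8, 10}
Collecting zeros: affine points = {(0, 0), (0, 9), (3, 2), (4, 8), (4, 9), (5, 2), (5, 6), (6, 0), (6, 10), (7, 6), (10, 8), (10, 10)}.
Total count |C(F_11)_aff| = 12.


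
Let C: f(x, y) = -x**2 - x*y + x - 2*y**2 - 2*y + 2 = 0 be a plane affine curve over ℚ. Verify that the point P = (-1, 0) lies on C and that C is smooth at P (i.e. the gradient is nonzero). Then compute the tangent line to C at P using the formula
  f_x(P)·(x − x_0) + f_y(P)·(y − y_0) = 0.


Tangent line at P: 3*x - y + 3 = 0.

Step 1: f(-1, 0) = 0, so P lies on C.
Step 2: partial derivatives
  f_x(x, y) = -2*x - y + 1, f_y(x, y) = -x - 4*y - 2.
  f_x(P) = 3, f_y(P) = -1 (gradient nonzero, so P is smooth).
Step 3: tangent line at P: 3·(x − -1) + -1·(y − 0) = 0.
Expanding: 3*x - y + 3 = 0.


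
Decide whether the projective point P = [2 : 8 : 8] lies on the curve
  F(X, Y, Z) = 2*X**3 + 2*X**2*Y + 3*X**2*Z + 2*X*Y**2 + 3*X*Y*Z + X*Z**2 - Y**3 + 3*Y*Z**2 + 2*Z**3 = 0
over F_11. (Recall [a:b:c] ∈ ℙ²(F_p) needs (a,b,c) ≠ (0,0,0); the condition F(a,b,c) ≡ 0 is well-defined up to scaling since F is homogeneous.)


F(2,8,8) ≡ 0 (mod 11); P is on the curve.

Evaluate F(2, 8, 8) term-by-term (mod 11).
  2*X**3 ↦ 2·8·1·1 = 16
  2*X**2*Y ↦ 2·4·8·1 = 64
  3*X**2*Z ↦ 3·4·1·8 = 96
  2*X*Y**2 ↦ 2·2·64·1 = 256
  3*X*Y*Z ↦ 3·2·8·8 = 384
  X*Z**2 ↦ 1·2·1·64 = 128
  -Y**3 ↦ -1·1·512·1 = -512
  3*Y*Z**2 ↦ 3·1·8·64 = 1536
  2*Z**3 ↦ 2·1·1·512 = 1024
Sum: F(2, 8, 8) = (16) + (64) + (96) + (256) + (384) + (128) + (-512) + (1536) + (1024) = 2992.
Reducing mod 11: 2992 ≡ 0 (mod 11).
Since F(a, b, c) ≡ 0 (mod 11), P lies on the curve.


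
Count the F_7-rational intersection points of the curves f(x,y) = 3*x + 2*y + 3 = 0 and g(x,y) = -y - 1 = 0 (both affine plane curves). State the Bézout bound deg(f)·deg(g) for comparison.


Common zeros: {(2, 6)}; count = 1; Bézout bound = 1.

deg(f) = 1, deg(g) = 1, so Bézout bound = 1.
Scan x ∈ F_7. For each x, list the y ∈ F_7 with f(x, y) ≡ 0 and those with g(x, y) ≡ 0 (mod 7); the common zeros in that column are the intersection.
  x = 0: f ≡ 0 at y ∈ {2}; g ≡ 0 at y ∈ {6}; common: ∅.
  x = 1: f ≡ 0 at y ∈ {4}; g ≡ 0 at y ∈ {6}; common: ∅.
  x = 2: f ≡ 0 at y ∈ {6}; g ≡ 0 at y ∈ {6}; common: {6}.
  x = 3: f ≡ 0 at y ∈ {1}; g ≡ 0 at y ∈ {6}; common: ∅.
  x = 4: f ≡ 0 at y ∈ {3}; g ≡ 0 at y ∈ {6}; common: ∅.
  x = 5: f ≡ 0 at y ∈ {5}; g ≡ 0 at y ∈ {6}; common: ∅.
  x = 6: f ≡ 0 at y ∈ {0}; g ≡ 0 at y ∈ {6}; common: ∅.
Collecting: common zeros = {(2, 6)}, so the count is 1.
Comparison with the Bézout bound: 1 ≤ 1 = deg(f)·deg(g), as expected for curves with no common component (the bound is attained).


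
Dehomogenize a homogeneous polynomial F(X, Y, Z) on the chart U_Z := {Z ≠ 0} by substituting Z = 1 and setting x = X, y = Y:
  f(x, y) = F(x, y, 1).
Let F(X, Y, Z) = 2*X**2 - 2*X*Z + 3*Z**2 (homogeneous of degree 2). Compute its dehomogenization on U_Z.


f(x, y) = 2*x**2 - 2*x + 3

On U_Z we set Z = 1. Each monomial c·X^i·Y^j·Z^k in F becomes c·x^i·y^j·1^k = c·x^i·y^j.
Substituting Z = 1: F(X, Y, 1) = 2*x**2 - 2*x + 3.
Note: deg(f) ≤ deg(F) = 2; strict inequality happens when F is divisible by Z (lost terms).


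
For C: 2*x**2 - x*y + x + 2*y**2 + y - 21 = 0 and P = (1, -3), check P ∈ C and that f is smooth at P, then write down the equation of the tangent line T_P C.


Tangent line at P: 8*x - 12*y - 44 = 0.

Step 1: f(1, -3) = 0, so P lies on C.
Step 2: partial derivatives
  f_x(x, y) = 4*x - y + 1, f_y(x, y) = -x + 4*y + 1.
  f_x(P) = 8, f_y(P) = -12 (gradient nonzero, so P is smooth).
Step 3: tangent line at P: 8·(x − 1) + -12·(y − -3) = 0.
Expanding: 8*x - 12*y - 44 = 0.
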